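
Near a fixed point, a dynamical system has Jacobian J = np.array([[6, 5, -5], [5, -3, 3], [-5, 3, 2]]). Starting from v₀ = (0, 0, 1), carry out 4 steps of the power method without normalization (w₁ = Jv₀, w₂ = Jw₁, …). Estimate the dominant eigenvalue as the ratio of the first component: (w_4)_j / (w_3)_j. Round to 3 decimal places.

λ ≈ 6.458

w1 = Jv₀ = (-5, 3, 2)
w2 = Jw1 = (-25, -28, 38)
w3 = Jw2 = (-480, 73, 117)
w4 = Jw3 = (-3100, -2268, 2853)
Ratio at component: -3100 / -480 = 6.458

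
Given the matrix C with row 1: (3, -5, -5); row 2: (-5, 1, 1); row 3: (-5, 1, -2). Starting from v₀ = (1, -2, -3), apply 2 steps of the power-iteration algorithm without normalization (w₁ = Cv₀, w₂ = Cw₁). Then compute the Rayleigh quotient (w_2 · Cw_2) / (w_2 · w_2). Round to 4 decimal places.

w1 = Cv₀ = (3·1 + (-5)·(-2) + (-5)·(-3); (-5)·1 + 1·(-2) + 1·(-3); (-5)·1 + 1·(-2) + (-2)·(-3)) = (28, -10, -1)
w2 = Cw1 = (3·28 + (-5)·(-10) + (-5)·(-1); (-5)·28 + 1·(-10) + 1·(-1); (-5)·28 + 1·(-10) + (-2)·(-1)) = (139, -151, -148)
Cw2 = (1912, -994, -550)
w2·Cw2 = 139·1912 + (-151)·(-994) + (-148)·(-550) = 497262; w2·w2 = 139·139 + (-151)·(-151) + (-148)·(-148) = 64026
λ ≈ 497262/64026 = 7.7666

λ ≈ 7.7666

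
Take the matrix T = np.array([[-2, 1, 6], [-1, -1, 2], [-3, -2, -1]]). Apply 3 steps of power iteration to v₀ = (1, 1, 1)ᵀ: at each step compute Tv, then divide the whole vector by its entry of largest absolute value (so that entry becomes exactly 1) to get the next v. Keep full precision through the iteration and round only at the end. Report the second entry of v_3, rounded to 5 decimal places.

Tv0 = (5.000000, 0.000000, -6.000000); divide by -6.000000 → v1 = (-0.833333, 0.000000, 1.000000)
Tv1 = (7.666667, 2.833333, 1.500000); divide by 7.666667 → v2 = (1.000000, 0.369565, 0.195652)
Tv2 = (-0.456522, -0.978261, -3.934783); divide by -3.934783 → v3 = (0.116022, 0.248619, 1.000000)
Requested entry of v3: 45/181 = 0.24862

0.24862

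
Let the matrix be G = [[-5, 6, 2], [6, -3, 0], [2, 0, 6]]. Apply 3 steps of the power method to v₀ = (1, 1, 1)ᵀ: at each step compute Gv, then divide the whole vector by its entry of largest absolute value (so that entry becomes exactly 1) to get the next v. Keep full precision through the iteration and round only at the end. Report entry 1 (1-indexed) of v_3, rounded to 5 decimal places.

0.18508

Gv0 = (3.000000, 3.000000, 8.000000); divide by 8.000000 → v1 = (0.375000, 0.375000, 1.000000)
Gv1 = (2.375000, 1.125000, 6.750000); divide by 6.750000 → v2 = (0.351852, 0.166667, 1.000000)
Gv2 = (1.240741, 1.611111, 6.703704); divide by 6.703704 → v3 = (0.185083, 0.240331, 1.000000)
Requested entry of v3: 67/362 = 0.18508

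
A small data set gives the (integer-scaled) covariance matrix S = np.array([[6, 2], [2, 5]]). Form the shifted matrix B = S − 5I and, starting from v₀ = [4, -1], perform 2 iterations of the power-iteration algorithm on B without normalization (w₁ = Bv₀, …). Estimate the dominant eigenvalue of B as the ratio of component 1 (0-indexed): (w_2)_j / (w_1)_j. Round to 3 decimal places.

B = S − 5I has rows (1, 2); (2, 0)
w1 = Bv₀ = (1·4 + 2·(-1); 2·4 + 0·(-1)) = (2, 8)
w2 = Bw1 = (1·2 + 2·8; 2·2 + 0·8) = (18, 4)
Ratio: 4/8 = 0.500

μ ≈ 0.500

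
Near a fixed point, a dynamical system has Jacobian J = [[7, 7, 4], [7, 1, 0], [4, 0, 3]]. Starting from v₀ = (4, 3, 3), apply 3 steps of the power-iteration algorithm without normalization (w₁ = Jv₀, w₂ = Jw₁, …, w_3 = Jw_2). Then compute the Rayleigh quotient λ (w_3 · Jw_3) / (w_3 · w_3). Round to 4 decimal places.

12.7896

w1 = Jv₀ = (7·4 + 7·3 + 4·3; 7·4 + 1·3 + 0·3; 4·4 + 0·3 + 3·3) = (61, 31, 25)
w2 = Jw1 = (7·61 + 7·31 + 4·25; 7·61 + 1·31 + 0·25; 4·61 + 0·31 + 3·25) = (744, 458, 319)
w3 = Jw2 = (9690, 5666, 3933)
Jw3 = (123224, 73496, 50559)
w3·Jw3 = 9690·123224 + 5666·73496 + 3933·50559 = 1809317443; w3·w3 = 9690·9690 + 5666·5666 + 3933·3933 = 141468145
λ ≈ 1809317443/141468145 = 12.7896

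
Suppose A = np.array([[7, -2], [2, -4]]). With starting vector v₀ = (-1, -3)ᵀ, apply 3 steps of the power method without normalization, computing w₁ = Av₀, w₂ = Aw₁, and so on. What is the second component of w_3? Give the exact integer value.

114

w1 = Av₀ = (7·(-1) + (-2)·(-3); 2·(-1) + (-4)·(-3)) = (-1, 10)
w2 = Aw1 = (7·(-1) + (-2)·10; 2·(-1) + (-4)·10) = (-27, -42)
w3 = Aw2 = (-105, 114)
The requested component of w3 is 114.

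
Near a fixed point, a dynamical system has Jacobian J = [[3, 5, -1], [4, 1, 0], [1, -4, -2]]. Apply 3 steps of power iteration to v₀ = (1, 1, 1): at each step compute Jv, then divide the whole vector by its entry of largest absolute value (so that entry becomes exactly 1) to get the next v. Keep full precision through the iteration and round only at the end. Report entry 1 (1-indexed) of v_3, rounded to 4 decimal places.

Jv0 = (7.00000, 5.00000, -5.00000); divide by 7.00000 → v1 = (1.00000, 0.71429, -0.71429)
Jv1 = (7.28571, 4.71429, -0.42857); divide by 7.28571 → v2 = (1.00000, 0.64706, -0.05882)
Jv2 = (6.29412, 4.64706, -1.47059); divide by 6.29412 → v3 = (1.00000, 0.73832, -0.23364)
Requested entry of v3: 321/321 = 1.0000

1.0000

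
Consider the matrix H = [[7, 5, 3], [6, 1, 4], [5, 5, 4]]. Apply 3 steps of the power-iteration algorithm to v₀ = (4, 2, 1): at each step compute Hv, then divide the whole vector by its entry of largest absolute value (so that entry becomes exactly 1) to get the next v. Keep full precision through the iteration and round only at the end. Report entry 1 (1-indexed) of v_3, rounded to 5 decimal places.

Hv0 = (41.000000, 30.000000, 34.000000); divide by 41.000000 → v1 = (1.000000, 0.731707, 0.829268)
Hv1 = (13.146341, 10.048780, 11.975610); divide by 13.146341 → v2 = (1.000000, 0.764378, 0.910946)
Hv2 = (13.554731, 10.408163, 12.465677); divide by 13.554731 → v3 = (1.000000, 0.767862, 0.919655)
Requested entry of v3: 7306/7306 = 1.00000

1.00000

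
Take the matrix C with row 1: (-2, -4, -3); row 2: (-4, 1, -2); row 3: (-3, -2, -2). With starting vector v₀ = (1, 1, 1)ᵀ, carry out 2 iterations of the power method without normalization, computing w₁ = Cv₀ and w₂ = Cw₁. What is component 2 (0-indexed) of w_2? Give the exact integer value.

w1 = Cv₀ = (-9, -5, -7)
w2 = Cw1 = (59, 45, 51)
The requested component of w2 is 51.

51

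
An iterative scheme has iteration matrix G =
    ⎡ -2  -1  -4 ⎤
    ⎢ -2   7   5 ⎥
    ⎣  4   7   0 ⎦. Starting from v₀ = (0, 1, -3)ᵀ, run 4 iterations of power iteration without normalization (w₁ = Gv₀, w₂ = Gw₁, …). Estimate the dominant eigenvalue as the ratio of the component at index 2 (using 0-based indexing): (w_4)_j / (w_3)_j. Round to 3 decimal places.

w1 = Gv₀ = (11, -8, 7)
w2 = Gw1 = (-42, -43, -12)
w3 = Gw2 = (175, -277, -469)
w4 = Gw3 = (1803, -4634, -1239)
Ratio at component: -1239 / -469 = 2.642

λ ≈ 2.642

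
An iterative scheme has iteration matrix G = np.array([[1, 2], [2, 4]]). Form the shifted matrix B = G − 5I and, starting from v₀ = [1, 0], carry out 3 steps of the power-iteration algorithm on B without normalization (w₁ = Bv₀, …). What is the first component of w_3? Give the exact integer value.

B = G − 5I has rows (-4, 2); (2, -1)
w1 = Bv₀ = ((-4)·1 + 2·0; 2·1 + (-1)·0) = (-4, 2)
w2 = Bw1 = ((-4)·(-4) + 2·2; 2·(-4) + (-1)·2) = (20, -10)
w3 = Bw2 = (-100, 50)
Requested component of w3: -100

-100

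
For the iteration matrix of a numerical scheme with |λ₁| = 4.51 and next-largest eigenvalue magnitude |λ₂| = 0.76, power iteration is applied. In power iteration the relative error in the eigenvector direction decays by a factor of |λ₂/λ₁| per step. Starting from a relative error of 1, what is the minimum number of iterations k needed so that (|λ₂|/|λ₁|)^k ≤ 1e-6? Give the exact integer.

|λ₂/λ₁| = 0.76/4.51 = 0.16851
Need k ≥ ln(1e-6) / ln(0.16851) = -13.8155 / -1.7807 ≈ 7.758
Smallest integer k satisfying the bound: 8

8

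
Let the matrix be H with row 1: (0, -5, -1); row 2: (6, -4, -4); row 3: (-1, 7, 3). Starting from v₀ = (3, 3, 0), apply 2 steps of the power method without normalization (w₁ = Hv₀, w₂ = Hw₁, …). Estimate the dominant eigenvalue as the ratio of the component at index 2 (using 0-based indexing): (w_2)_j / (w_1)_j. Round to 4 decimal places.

6.1667

w1 = Hv₀ = (0·3 + (-5)·3 + (-1)·0; 6·3 + (-4)·3 + (-4)·0; (-1)·3 + 7·3 + 3·0) = (-15, 6, 18)
w2 = Hw1 = (0·(-15) + (-5)·6 + (-1)·18; 6·(-15) + (-4)·6 + (-4)·18; (-1)·(-15) + 7·6 + 3·18) = (-48, -186, 111)
Ratio at component: 111 / 18 = 6.1667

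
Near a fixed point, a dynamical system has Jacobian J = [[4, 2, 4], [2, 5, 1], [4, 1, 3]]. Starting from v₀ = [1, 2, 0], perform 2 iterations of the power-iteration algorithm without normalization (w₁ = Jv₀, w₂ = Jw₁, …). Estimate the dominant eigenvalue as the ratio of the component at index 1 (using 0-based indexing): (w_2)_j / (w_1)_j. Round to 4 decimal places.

w1 = Jv₀ = (4·1 + 2·2 + 4·0; 2·1 + 5·2 + 1·0; 4·1 + 1·2 + 3·0) = (8, 12, 6)
w2 = Jw1 = (4·8 + 2·12 + 4·6; 2·8 + 5·12 + 1·6; 4·8 + 1·12 + 3·6) = (80, 82, 62)
Ratio at component: 82 / 12 = 6.8333

λ ≈ 6.8333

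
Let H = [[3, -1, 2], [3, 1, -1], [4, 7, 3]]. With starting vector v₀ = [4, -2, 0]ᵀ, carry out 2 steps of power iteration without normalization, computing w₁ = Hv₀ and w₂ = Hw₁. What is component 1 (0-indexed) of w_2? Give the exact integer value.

50

w1 = Hv₀ = (3·4 + (-1)·(-2) + 2·0; 3·4 + 1·(-2) + (-1)·0; 4·4 + 7·(-2) + 3·0) = (14, 10, 2)
w2 = Hw1 = (3·14 + (-1)·10 + 2·2; 3·14 + 1·10 + (-1)·2; 4·14 + 7·10 + 3·2) = (36, 50, 132)
The requested component of w2 is 50.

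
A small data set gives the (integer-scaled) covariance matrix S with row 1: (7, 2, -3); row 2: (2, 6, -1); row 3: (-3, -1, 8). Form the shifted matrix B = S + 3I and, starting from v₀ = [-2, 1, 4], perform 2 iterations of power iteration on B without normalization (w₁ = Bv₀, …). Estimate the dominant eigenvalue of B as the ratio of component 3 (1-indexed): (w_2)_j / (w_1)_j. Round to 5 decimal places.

μ ≈ 12.81633

B = S + 3I has rows (10, 2, -3); (2, 9, -1); (-3, -1, 11)
w1 = Bv₀ = (-30, 1, 49)
w2 = Bw1 = (-445, -100, 628)
Ratio: 628/49 = 12.81633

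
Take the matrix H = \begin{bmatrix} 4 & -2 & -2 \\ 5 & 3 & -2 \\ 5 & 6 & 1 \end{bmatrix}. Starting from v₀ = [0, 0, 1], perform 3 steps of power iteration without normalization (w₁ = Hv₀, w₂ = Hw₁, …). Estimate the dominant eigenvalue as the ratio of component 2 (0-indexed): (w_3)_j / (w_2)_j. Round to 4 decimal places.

w1 = Hv₀ = (-2, -2, 1)
w2 = Hw1 = (-6, -18, -21)
w3 = Hw2 = (54, -42, -159)
Ratio at component: -159 / -21 = 7.5714

7.5714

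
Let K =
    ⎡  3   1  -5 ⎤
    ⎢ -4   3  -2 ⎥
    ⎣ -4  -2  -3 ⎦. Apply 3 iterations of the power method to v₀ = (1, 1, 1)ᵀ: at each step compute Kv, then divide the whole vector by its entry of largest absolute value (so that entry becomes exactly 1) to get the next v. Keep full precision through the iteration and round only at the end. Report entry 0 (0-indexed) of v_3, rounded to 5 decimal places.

0.18771

Kv0 = (-1.000000, -3.000000, -9.000000); divide by -9.000000 → v1 = (0.111111, 0.333333, 1.000000)
Kv1 = (-4.333333, -1.444444, -4.111111); divide by -4.333333 → v2 = (1.000000, 0.333333, 0.948718)
Kv2 = (-1.410256, -4.897436, -7.512821); divide by -7.512821 → v3 = (0.187713, 0.651877, 1.000000)
Requested entry of v3: -55/-293 = 0.18771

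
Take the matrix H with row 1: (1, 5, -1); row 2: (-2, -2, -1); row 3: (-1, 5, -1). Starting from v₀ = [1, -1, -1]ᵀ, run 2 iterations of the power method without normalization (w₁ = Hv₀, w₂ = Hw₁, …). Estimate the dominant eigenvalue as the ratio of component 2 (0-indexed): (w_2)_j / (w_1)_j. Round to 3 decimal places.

-2.600

w1 = Hv₀ = (1·1 + 5·(-1) + (-1)·(-1); (-2)·1 + (-2)·(-1) + (-1)·(-1); (-1)·1 + 5·(-1) + (-1)·(-1)) = (-3, 1, -5)
w2 = Hw1 = (1·(-3) + 5·1 + (-1)·(-5); (-2)·(-3) + (-2)·1 + (-1)·(-5); (-1)·(-3) + 5·1 + (-1)·(-5)) = (7, 9, 13)
Ratio at component: 13 / -5 = -2.600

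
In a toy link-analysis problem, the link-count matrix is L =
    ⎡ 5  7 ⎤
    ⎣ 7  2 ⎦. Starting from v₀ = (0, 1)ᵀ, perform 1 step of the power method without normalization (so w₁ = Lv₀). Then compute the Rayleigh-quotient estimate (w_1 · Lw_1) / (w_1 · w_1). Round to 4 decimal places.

8.4717

w1 = Lv₀ = (5·0 + 7·1; 7·0 + 2·1) = (7, 2)
Lw1 = (49, 53)
w1·Lw1 = 7·49 + 2·53 = 449; w1·w1 = 7·7 + 2·2 = 53
λ ≈ 449/53 = 8.4717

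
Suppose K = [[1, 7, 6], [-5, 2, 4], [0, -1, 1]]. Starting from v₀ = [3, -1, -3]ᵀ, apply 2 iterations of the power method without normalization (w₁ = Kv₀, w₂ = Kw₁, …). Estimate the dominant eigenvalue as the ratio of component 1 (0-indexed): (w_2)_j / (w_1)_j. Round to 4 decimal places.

w1 = Kv₀ = (1·3 + 7·(-1) + 6·(-3); (-5)·3 + 2·(-1) + 4·(-3); 0·3 + (-1)·(-1) + 1·(-3)) = (-22, -29, -2)
w2 = Kw1 = (1·(-22) + 7·(-29) + 6·(-2); (-5)·(-22) + 2·(-29) + 4·(-2); 0·(-22) + (-1)·(-29) + 1·(-2)) = (-237, 44, 27)
Ratio at component: 44 / -29 = -1.5172

-1.5172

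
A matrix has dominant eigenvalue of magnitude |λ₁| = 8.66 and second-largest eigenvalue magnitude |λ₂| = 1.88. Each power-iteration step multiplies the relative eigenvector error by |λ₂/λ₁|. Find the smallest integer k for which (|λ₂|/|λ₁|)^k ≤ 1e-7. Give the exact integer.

|λ₂/λ₁| = 1.88/8.66 = 0.21709
Need k ≥ ln(1e-7) / ln(0.21709) = -16.1181 / -1.5274 ≈ 10.552
Smallest integer k satisfying the bound: 11

11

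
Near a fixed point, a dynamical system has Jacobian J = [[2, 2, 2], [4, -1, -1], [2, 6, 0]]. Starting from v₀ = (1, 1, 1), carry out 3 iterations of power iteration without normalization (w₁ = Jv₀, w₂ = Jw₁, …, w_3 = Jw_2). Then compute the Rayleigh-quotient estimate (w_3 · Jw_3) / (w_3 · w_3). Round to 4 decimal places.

λ ≈ 5.1645

w1 = Jv₀ = (6, 2, 8)
w2 = Jw1 = (32, 14, 24)
w3 = Jw2 = (140, 90, 148)
Jw3 = (756, 322, 820)
w3·Jw3 = 140·756 + 90·322 + 148·820 = 256180; w3·w3 = 140·140 + 90·90 + 148·148 = 49604
λ ≈ 256180/49604 = 5.1645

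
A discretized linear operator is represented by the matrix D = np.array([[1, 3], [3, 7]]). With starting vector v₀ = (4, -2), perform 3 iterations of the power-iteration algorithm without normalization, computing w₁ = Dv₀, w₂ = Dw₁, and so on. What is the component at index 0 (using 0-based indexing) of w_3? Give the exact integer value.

w1 = Dv₀ = (1·4 + 3·(-2); 3·4 + 7·(-2)) = (-2, -2)
w2 = Dw1 = (1·(-2) + 3·(-2); 3·(-2) + 7·(-2)) = (-8, -20)
w3 = Dw2 = (-68, -164)
The requested component of w3 is -68.

-68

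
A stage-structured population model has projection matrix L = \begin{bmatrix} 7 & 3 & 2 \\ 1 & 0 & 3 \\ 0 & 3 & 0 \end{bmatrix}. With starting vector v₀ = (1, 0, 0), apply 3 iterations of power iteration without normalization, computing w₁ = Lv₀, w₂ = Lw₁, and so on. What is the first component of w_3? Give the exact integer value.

w1 = Lv₀ = (7, 1, 0)
w2 = Lw1 = (52, 7, 3)
w3 = Lw2 = (391, 61, 21)
The requested component of w3 is 391.

391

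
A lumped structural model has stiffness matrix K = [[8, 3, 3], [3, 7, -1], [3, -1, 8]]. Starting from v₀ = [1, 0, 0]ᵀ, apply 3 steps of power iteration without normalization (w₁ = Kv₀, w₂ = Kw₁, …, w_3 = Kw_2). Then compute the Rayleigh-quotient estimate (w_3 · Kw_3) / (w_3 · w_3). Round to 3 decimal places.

λ ≈ 11.578

w1 = Kv₀ = (8·1 + 3·0 + 3·0; 3·1 + 7·0 + (-1)·0; 3·1 + (-1)·0 + 8·0) = (8, 3, 3)
w2 = Kw1 = (8·8 + 3·3 + 3·3; 3·8 + 7·3 + (-1)·3; 3·8 + (-1)·3 + 8·3) = (82, 42, 45)
w3 = Kw2 = (917, 495, 564)
Kw3 = (10513, 5652, 6768)
w3·Kw3 = 917·10513 + 495·5652 + 564·6768 = 16255313; w3·w3 = 917·917 + 495·495 + 564·564 = 1404010
λ ≈ 16255313/1404010 = 11.578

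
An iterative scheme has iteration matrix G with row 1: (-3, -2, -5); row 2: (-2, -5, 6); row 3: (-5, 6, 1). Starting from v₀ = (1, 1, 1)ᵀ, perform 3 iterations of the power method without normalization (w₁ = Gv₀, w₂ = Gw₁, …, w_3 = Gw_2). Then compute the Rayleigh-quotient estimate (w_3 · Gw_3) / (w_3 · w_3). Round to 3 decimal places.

w1 = Gv₀ = ((-3)·1 + (-2)·1 + (-5)·1; (-2)·1 + (-5)·1 + 6·1; (-5)·1 + 6·1 + 1·1) = (-10, -1, 2)
w2 = Gw1 = ((-3)·(-10) + (-2)·(-1) + (-5)·2; (-2)·(-10) + (-5)·(-1) + 6·2; (-5)·(-10) + 6·(-1) + 1·2) = (22, 37, 46)
w3 = Gw2 = (-370, 47, 158)
Gw3 = (226, 1453, 2290)
w3·Gw3 = (-370)·226 + 47·1453 + 158·2290 = 346491; w3·w3 = (-370)·(-370) + 47·47 + 158·158 = 164073
λ ≈ 346491/164073 = 2.112

λ ≈ 2.112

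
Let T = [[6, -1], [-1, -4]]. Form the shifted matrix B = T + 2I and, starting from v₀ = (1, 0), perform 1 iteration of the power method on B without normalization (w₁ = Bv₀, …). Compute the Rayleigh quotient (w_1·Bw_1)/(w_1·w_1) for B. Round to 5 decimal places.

B = T + 2I has rows (8, -1); (-1, -2)
w1 = Bv₀ = (8·1 + (-1)·0; (-1)·1 + (-2)·0) = (8, -1)
Bw1 = (65, -6)
w1·Bw1 = 526; w1·w1 = 65; μ ≈ 526/65 = 8.09231

μ ≈ 8.09231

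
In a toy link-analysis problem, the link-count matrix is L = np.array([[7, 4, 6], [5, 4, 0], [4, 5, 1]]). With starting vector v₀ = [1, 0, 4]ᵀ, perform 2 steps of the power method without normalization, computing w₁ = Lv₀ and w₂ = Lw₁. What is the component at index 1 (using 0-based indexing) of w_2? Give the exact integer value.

175

w1 = Lv₀ = (7·1 + 4·0 + 6·4; 5·1 + 4·0 + 0·4; 4·1 + 5·0 + 1·4) = (31, 5, 8)
w2 = Lw1 = (7·31 + 4·5 + 6·8; 5·31 + 4·5 + 0·8; 4·31 + 5·5 + 1·8) = (285, 175, 157)
The requested component of w2 is 175.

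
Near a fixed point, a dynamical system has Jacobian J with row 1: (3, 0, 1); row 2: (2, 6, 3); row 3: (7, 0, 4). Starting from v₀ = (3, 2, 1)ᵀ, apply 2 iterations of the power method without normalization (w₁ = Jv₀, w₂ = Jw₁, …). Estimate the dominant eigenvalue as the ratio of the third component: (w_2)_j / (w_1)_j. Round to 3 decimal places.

w1 = Jv₀ = (3·3 + 0·2 + 1·1; 2·3 + 6·2 + 3·1; 7·3 + 0·2 + 4·1) = (10, 21, 25)
w2 = Jw1 = (3·10 + 0·21 + 1·25; 2·10 + 6·21 + 3·25; 7·10 + 0·21 + 4·25) = (55, 221, 170)
Ratio at component: 170 / 25 = 6.800

6.800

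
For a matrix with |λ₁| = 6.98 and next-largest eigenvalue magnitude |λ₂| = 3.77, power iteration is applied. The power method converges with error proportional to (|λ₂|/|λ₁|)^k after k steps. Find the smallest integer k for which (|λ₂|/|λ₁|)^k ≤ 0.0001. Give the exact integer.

15

|λ₂/λ₁| = 3.77/6.98 = 0.54011
Need k ≥ ln(0.0001) / ln(0.54011) = -9.2103 / -0.6160 ≈ 14.952
Smallest integer k satisfying the bound: 15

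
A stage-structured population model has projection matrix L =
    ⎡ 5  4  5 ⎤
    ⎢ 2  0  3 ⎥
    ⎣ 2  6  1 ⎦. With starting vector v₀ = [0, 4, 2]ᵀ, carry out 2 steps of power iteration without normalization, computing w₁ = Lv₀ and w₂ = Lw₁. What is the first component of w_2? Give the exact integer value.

w1 = Lv₀ = (26, 6, 26)
w2 = Lw1 = (284, 130, 114)
The requested component of w2 is 284.

284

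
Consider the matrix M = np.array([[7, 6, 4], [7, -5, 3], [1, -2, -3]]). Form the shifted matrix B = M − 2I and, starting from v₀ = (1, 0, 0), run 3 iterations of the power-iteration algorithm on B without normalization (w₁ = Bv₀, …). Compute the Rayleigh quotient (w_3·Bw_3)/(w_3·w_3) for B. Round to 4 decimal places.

B = M − 2I has rows (5, 6, 4); (7, -7, 3); (1, -2, -5)
w1 = Bv₀ = (5·1 + 6·0 + 4·0; 7·1 + (-7)·0 + 3·0; 1·1 + (-2)·0 + (-5)·0) = (5, 7, 1)
w2 = Bw1 = (5·5 + 6·7 + 4·1; 7·5 + (-7)·7 + 3·1; 1·5 + (-2)·7 + (-5)·1) = (71, -11, -14)
w3 = Bw2 = (233, 532, 163)
Bw3 = (5009, -1604, -1646)
w3·Bw3 = 45471; w3·w3 = 363882; μ ≈ 45471/363882 = 0.1250

0.1250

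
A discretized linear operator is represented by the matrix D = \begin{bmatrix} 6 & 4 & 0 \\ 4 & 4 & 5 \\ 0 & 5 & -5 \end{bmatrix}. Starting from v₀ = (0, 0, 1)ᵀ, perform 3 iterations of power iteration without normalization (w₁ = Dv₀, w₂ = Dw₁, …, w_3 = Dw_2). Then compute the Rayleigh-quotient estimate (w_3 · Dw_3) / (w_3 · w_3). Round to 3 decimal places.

w1 = Dv₀ = (6·0 + 4·0 + 0·1; 4·0 + 4·0 + 5·1; 0·0 + 5·0 + (-5)·1) = (0, 5, -5)
w2 = Dw1 = (6·0 + 4·5 + 0·(-5); 4·0 + 4·5 + 5·(-5); 0·0 + 5·5 + (-5)·(-5)) = (20, -5, 50)
w3 = Dw2 = (100, 310, -275)
Dw3 = (1840, 265, 2925)
w3·Dw3 = 100·1840 + 310·265 + (-275)·2925 = -538225; w3·w3 = 100·100 + 310·310 + (-275)·(-275) = 181725
λ ≈ -538225/181725 = -2.962

-2.962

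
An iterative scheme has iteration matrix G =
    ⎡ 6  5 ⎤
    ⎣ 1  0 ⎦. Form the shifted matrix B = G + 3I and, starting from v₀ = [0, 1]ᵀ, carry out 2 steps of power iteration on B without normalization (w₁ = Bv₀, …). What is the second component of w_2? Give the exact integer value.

14

B = G + 3I has rows (9, 5); (1, 3)
w1 = Bv₀ = (9·0 + 5·1; 1·0 + 3·1) = (5, 3)
w2 = Bw1 = (9·5 + 5·3; 1·5 + 3·3) = (60, 14)
Requested component of w2: 14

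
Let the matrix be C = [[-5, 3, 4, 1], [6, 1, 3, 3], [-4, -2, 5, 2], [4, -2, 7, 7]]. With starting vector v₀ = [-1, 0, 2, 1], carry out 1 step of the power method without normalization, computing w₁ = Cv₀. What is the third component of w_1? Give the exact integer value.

w1 = Cv₀ = (14, 3, 16, 17)
The requested component of w1 is 16.

16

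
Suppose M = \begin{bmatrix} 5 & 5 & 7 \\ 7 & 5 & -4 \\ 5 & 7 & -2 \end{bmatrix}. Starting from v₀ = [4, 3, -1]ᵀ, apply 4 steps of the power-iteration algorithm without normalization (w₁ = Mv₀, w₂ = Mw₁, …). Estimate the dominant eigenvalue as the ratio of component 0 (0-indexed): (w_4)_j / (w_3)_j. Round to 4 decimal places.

12.2681

w1 = Mv₀ = (28, 47, 43)
w2 = Mw1 = (676, 259, 383)
w3 = Mw2 = (7356, 4495, 4427)
w4 = Mw3 = (90244, 56259, 59391)
Ratio at component: 90244 / 7356 = 12.2681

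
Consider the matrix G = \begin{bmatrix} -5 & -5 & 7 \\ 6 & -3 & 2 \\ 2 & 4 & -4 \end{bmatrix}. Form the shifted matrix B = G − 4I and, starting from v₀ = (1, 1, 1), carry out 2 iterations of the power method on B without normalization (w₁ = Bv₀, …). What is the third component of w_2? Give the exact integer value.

B = G − 4I has rows (-9, -5, 7); (6, -7, 2); (2, 4, -8)
w1 = Bv₀ = ((-9)·1 + (-5)·1 + 7·1; 6·1 + (-7)·1 + 2·1; 2·1 + 4·1 + (-8)·1) = (-7, 1, -2)
w2 = Bw1 = ((-9)·(-7) + (-5)·1 + 7·(-2); 6·(-7) + (-7)·1 + 2·(-2); 2·(-7) + 4·1 + (-8)·(-2)) = (44, -53, 6)
Requested component of w2: 6

6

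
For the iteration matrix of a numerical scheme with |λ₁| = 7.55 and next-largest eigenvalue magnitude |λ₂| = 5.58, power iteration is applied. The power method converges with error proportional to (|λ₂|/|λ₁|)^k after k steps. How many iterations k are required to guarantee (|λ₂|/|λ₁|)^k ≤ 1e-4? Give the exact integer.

31

|λ₂/λ₁| = 5.58/7.55 = 0.73907
Need k ≥ ln(1e-4) / ln(0.73907) = -9.2103 / -0.3024 ≈ 30.462
Smallest integer k satisfying the bound: 31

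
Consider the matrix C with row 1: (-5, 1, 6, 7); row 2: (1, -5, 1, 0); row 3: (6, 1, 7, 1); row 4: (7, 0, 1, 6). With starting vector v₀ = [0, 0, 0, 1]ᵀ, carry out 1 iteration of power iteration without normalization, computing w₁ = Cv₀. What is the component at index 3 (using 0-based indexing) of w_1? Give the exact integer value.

6

w1 = Cv₀ = (7, 0, 1, 6)
The requested component of w1 is 6.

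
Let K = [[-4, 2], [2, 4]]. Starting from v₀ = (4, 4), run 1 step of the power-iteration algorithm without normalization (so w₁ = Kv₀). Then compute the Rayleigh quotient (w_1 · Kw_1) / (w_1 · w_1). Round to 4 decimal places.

λ ≈ 2.0000

w1 = Kv₀ = (-8, 24)
Kw1 = (80, 80)
w1·Kw1 = (-8)·80 + 24·80 = 1280; w1·w1 = (-8)·(-8) + 24·24 = 640
λ ≈ 1280/640 = 2.0000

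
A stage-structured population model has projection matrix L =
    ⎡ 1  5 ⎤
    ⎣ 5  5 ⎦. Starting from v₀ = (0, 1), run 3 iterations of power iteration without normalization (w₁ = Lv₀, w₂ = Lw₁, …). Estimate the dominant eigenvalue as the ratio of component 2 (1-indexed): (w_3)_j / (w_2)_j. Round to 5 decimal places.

λ ≈ 8.00000

w1 = Lv₀ = (5, 5)
w2 = Lw1 = (30, 50)
w3 = Lw2 = (280, 400)
Ratio at component: 400 / 50 = 8.00000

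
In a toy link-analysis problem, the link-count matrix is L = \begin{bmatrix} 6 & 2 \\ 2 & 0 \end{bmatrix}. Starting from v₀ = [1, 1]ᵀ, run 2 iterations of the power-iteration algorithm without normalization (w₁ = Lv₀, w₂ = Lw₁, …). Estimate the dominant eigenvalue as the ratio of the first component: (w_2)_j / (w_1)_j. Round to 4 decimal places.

6.5000

w1 = Lv₀ = (6·1 + 2·1; 2·1 + 0·1) = (8, 2)
w2 = Lw1 = (6·8 + 2·2; 2·8 + 0·2) = (52, 16)
Ratio at component: 52 / 8 = 6.5000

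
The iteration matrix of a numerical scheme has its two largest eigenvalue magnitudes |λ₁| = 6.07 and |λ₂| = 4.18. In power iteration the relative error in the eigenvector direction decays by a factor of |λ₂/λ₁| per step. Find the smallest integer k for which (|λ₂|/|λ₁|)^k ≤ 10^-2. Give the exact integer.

13

|λ₂/λ₁| = 4.18/6.07 = 0.68863
Need k ≥ ln(10^-2) / ln(0.68863) = -4.6052 / -0.3730 ≈ 12.345
Smallest integer k satisfying the bound: 13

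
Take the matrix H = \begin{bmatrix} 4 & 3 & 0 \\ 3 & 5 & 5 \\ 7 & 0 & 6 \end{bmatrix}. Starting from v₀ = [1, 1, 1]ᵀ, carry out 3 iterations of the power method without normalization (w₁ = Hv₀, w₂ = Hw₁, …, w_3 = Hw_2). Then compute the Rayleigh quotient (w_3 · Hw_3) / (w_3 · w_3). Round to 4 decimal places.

w1 = Hv₀ = (4·1 + 3·1 + 0·1; 3·1 + 5·1 + 5·1; 7·1 + 0·1 + 6·1) = (7, 13, 13)
w2 = Hw1 = (4·7 + 3·13 + 0·13; 3·7 + 5·13 + 5·13; 7·7 + 0·13 + 6·13) = (67, 151, 127)
w3 = Hw2 = (721, 1591, 1231)
Hw3 = (7657, 16273, 12433)
w3·Hw3 = 721·7657 + 1591·16273 + 1231·12433 = 46716063; w3·w3 = 721·721 + 1591·1591 + 1231·1231 = 4566483
λ ≈ 46716063/4566483 = 10.2302

10.2302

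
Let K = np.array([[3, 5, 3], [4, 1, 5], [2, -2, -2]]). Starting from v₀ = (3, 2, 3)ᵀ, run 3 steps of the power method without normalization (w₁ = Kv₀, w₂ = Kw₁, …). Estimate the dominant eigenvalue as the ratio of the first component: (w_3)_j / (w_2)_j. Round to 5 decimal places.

λ ≈ 5.87097

w1 = Kv₀ = (3·3 + 5·2 + 3·3; 4·3 + 1·2 + 5·3; 2·3 + (-2)·2 + (-2)·3) = (28, 29, -4)
w2 = Kw1 = (3·28 + 5·29 + 3·(-4); 4·28 + 1·29 + 5·(-4); 2·28 + (-2)·29 + (-2)·(-4)) = (217, 121, 6)
w3 = Kw2 = (1274, 1019, 180)
Ratio at component: 1274 / 217 = 5.87097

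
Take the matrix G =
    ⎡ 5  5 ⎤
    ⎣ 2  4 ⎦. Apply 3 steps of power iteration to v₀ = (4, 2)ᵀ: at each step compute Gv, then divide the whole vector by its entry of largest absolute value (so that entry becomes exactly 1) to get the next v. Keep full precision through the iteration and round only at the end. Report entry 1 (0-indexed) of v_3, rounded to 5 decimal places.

Gv0 = (30.000000, 16.000000); divide by 30.000000 → v1 = (1.000000, 0.533333)
Gv1 = (7.666667, 4.133333); divide by 7.666667 → v2 = (1.000000, 0.539130)
Gv2 = (7.695652, 4.156522); divide by 7.695652 → v3 = (1.000000, 0.540113)
Requested entry of v3: 956/1770 = 0.54011

0.54011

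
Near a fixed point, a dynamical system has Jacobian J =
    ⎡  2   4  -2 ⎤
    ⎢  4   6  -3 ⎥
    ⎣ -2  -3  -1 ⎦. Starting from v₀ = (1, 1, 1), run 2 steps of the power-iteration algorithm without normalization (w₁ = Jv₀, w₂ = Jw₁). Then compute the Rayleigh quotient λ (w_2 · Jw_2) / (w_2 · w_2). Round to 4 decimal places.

9.6205

w1 = Jv₀ = (2·1 + 4·1 + (-2)·1; 4·1 + 6·1 + (-3)·1; (-2)·1 + (-3)·1 + (-1)·1) = (4, 7, -6)
w2 = Jw1 = (2·4 + 4·7 + (-2)·(-6); 4·4 + 6·7 + (-3)·(-6); (-2)·4 + (-3)·7 + (-1)·(-6)) = (48, 76, -23)
Jw2 = (446, 717, -301)
w2·Jw2 = 48·446 + 76·717 + (-23)·(-301) = 82823; w2·w2 = 48·48 + 76·76 + (-23)·(-23) = 8609
λ ≈ 82823/8609 = 9.6205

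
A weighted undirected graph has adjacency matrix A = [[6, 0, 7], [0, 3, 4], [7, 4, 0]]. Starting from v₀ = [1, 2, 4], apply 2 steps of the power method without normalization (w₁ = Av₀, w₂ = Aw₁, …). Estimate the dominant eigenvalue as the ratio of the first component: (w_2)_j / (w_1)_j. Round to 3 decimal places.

λ ≈ 9.088

w1 = Av₀ = (6·1 + 0·2 + 7·4; 0·1 + 3·2 + 4·4; 7·1 + 4·2 + 0·4) = (34, 22, 15)
w2 = Aw1 = (6·34 + 0·22 + 7·15; 0·34 + 3·22 + 4·15; 7·34 + 4·22 + 0·15) = (309, 126, 326)
Ratio at component: 309 / 34 = 9.088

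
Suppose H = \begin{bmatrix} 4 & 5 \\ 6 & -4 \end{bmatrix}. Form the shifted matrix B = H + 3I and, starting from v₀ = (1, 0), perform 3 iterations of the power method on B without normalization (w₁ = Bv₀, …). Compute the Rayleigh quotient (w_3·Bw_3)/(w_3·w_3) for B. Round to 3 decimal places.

9.739

B = H + 3I has rows (7, 5); (6, -1)
w1 = Bv₀ = (7, 6)
w2 = Bw1 = (79, 36)
w3 = Bw2 = (733, 438)
Bw3 = (7321, 3960)
w3·Bw3 = 7100773; w3·w3 = 729133; μ ≈ 7100773/729133 = 9.739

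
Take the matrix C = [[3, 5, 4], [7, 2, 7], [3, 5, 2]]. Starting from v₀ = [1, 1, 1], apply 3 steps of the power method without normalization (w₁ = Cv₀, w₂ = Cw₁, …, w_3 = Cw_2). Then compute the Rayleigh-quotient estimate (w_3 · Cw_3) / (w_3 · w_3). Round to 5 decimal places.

w1 = Cv₀ = (12, 16, 10)
w2 = Cw1 = (156, 186, 136)
w3 = Cw2 = (1942, 2416, 1670)
Cw3 = (24586, 30116, 21246)
w3·Cw3 = 1942·24586 + 2416·30116 + 1670·21246 = 155987088; w3·w3 = 1942·1942 + 2416·2416 + 1670·1670 = 12397320
λ ≈ 155987088/12397320 = 12.58232

λ ≈ 12.58232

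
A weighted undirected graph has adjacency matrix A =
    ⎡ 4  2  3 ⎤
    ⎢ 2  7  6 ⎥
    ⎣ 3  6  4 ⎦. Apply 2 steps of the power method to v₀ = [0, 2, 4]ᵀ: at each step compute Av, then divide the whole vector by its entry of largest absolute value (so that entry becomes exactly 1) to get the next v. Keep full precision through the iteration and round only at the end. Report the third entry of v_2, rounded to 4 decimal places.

Av0 = (16.00000, 38.00000, 28.00000); divide by 38.00000 → v1 = (0.42105, 1.00000, 0.73684)
Av1 = (5.89474, 12.26316, 10.21053); divide by 12.26316 → v2 = (0.48069, 1.00000, 0.83262)
Requested entry of v2: 388/466 = 0.8326

0.8326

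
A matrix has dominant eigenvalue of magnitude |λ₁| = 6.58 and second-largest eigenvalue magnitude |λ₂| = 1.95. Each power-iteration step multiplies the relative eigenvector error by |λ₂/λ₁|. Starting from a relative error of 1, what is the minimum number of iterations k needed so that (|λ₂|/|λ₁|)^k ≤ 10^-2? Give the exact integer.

4

|λ₂/λ₁| = 1.95/6.58 = 0.29635
Need k ≥ ln(10^-2) / ln(0.29635) = -4.6052 / -1.2162 ≈ 3.787
Smallest integer k satisfying the bound: 4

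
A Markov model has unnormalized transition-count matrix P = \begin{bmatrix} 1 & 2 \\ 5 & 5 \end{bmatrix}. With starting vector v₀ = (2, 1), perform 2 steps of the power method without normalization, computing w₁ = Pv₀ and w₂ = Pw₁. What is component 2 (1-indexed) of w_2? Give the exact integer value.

w1 = Pv₀ = (1·2 + 2·1; 5·2 + 5·1) = (4, 15)
w2 = Pw1 = (1·4 + 2·15; 5·4 + 5·15) = (34, 95)
The requested component of w2 is 95.

95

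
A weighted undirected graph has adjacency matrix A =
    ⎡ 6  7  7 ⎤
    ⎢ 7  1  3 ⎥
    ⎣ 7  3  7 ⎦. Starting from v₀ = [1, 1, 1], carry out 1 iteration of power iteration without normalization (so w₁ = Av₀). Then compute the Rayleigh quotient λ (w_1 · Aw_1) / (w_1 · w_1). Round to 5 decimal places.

w1 = Av₀ = (6·1 + 7·1 + 7·1; 7·1 + 1·1 + 3·1; 7·1 + 3·1 + 7·1) = (20, 11, 17)
Aw1 = (316, 202, 292)
w1·Aw1 = 20·316 + 11·202 + 17·292 = 13506; w1·w1 = 20·20 + 11·11 + 17·17 = 810
λ ≈ 13506/810 = 16.67407

λ ≈ 16.67407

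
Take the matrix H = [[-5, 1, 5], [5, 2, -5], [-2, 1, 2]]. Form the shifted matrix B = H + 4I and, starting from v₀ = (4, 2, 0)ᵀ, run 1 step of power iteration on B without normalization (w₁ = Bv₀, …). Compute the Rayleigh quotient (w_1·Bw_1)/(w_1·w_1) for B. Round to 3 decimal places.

6.368

B = H + 4I has rows (-1, 1, 5); (5, 6, -5); (-2, 1, 6)
w1 = Bv₀ = ((-1)·4 + 1·2 + 5·0; 5·4 + 6·2 + (-5)·0; (-2)·4 + 1·2 + 6·0) = (-2, 32, -6)
Bw1 = (4, 212, 0)
w1·Bw1 = 6776; w1·w1 = 1064; μ ≈ 6776/1064 = 6.368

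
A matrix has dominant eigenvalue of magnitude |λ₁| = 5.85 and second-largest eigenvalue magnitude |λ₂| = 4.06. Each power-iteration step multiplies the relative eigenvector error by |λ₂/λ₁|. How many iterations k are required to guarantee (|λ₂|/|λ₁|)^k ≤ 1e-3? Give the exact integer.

19

|λ₂/λ₁| = 4.06/5.85 = 0.69402
Need k ≥ ln(1e-3) / ln(0.69402) = -6.9078 / -0.3653 ≈ 18.912
Smallest integer k satisfying the bound: 19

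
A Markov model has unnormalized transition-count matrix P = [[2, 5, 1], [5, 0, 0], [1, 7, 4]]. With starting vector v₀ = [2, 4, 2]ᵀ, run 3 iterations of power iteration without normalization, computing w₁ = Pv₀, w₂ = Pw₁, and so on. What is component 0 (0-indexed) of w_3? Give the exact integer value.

w1 = Pv₀ = (26, 10, 38)
w2 = Pw1 = (140, 130, 248)
w3 = Pw2 = (1178, 700, 2042)
The requested component of w3 is 1178.

1178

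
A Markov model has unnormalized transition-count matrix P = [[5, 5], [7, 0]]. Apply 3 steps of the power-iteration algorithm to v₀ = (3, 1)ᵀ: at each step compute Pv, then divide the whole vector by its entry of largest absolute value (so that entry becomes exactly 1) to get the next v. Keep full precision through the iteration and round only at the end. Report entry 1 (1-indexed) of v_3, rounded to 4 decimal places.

1.0000

Pv0 = (20.00000, 21.00000); divide by 21.00000 → v1 = (0.95238, 1.00000)
Pv1 = (9.76190, 6.66667); divide by 9.76190 → v2 = (1.00000, 0.68293)
Pv2 = (8.41463, 7.00000); divide by 8.41463 → v3 = (1.00000, 0.83188)
Requested entry of v3: 1725/1725 = 1.0000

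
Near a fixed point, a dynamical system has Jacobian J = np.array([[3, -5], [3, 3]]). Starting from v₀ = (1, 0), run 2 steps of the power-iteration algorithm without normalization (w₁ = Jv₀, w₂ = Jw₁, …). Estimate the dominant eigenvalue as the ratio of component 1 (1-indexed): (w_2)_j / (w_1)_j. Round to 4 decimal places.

-2.0000

w1 = Jv₀ = (3·1 + (-5)·0; 3·1 + 3·0) = (3, 3)
w2 = Jw1 = (3·3 + (-5)·3; 3·3 + 3·3) = (-6, 18)
Ratio at component: -6 / 3 = -2.0000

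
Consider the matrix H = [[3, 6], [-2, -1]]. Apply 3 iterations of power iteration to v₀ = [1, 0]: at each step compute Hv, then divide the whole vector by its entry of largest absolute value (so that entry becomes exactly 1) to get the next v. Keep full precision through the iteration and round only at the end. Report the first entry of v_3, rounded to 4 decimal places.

1.0000

Hv0 = (3.00000, -2.00000); divide by 3.00000 → v1 = (1.00000, -0.66667)
Hv1 = (-1.00000, -1.33333); divide by -1.33333 → v2 = (0.75000, 1.00000)
Hv2 = (8.25000, -2.50000); divide by 8.25000 → v3 = (1.00000, -0.30303)
Requested entry of v3: -33/-33 = 1.0000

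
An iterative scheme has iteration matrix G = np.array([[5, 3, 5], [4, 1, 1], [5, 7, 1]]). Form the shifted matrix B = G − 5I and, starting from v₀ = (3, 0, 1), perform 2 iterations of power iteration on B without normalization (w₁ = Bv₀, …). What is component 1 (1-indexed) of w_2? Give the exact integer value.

94

B = G − 5I has rows (0, 3, 5); (4, -4, 1); (5, 7, -4)
w1 = Bv₀ = (0·3 + 3·0 + 5·1; 4·3 + (-4)·0 + 1·1; 5·3 + 7·0 + (-4)·1) = (5, 13, 11)
w2 = Bw1 = (0·5 + 3·13 + 5·11; 4·5 + (-4)·13 + 1·11; 5·5 + 7·13 + (-4)·11) = (94, -21, 72)
Requested component of w2: 94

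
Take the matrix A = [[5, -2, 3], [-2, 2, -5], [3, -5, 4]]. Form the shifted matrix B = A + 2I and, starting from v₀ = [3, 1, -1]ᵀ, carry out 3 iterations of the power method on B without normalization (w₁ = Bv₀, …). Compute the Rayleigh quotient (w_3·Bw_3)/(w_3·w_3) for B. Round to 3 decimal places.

B = A + 2I has rows (7, -2, 3); (-2, 4, -5); (3, -5, 6)
w1 = Bv₀ = (7·3 + (-2)·1 + 3·(-1); (-2)·3 + 4·1 + (-5)·(-1); 3·3 + (-5)·1 + 6·(-1)) = (16, 3, -2)
w2 = Bw1 = (7·16 + (-2)·3 + 3·(-2); (-2)·16 + 4·3 + (-5)·(-2); 3·16 + (-5)·3 + 6·(-2)) = (100, -10, 21)
w3 = Bw2 = (783, -345, 476)
Bw3 = (7599, -5326, 6930)
w3·Bw3 = 11086167; w3·w3 = 958690; μ ≈ 11086167/958690 = 11.564

11.564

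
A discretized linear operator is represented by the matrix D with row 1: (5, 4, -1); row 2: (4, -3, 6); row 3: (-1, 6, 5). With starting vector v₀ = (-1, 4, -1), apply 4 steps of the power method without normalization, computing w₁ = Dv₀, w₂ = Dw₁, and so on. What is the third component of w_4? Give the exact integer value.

-1528

w1 = Dv₀ = (5·(-1) + 4·4 + (-1)·(-1); 4·(-1) + (-3)·4 + 6·(-1); (-1)·(-1) + 6·4 + 5·(-1)) = (12, -22, 20)
w2 = Dw1 = (5·12 + 4·(-22) + (-1)·20; 4·12 + (-3)·(-22) + 6·20; (-1)·12 + 6·(-22) + 5·20) = (-48, 234, -44)
w3 = Dw2 = (740, -1158, 1232)
w4 = Dw3 = (-2164, 13826, -1528)
The requested component of w4 is -1528.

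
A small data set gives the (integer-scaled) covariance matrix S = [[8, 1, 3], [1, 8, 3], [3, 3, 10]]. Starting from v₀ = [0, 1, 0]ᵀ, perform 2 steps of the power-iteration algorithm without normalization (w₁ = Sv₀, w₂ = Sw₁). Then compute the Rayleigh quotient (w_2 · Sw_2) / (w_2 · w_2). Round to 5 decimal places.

w1 = Sv₀ = (8·0 + 1·1 + 3·0; 1·0 + 8·1 + 3·0; 3·0 + 3·1 + 10·0) = (1, 8, 3)
w2 = Sw1 = (8·1 + 1·8 + 3·3; 1·1 + 8·8 + 3·3; 3·1 + 3·8 + 10·3) = (25, 74, 57)
Sw2 = (445, 788, 867)
w2·Sw2 = 25·445 + 74·788 + 57·867 = 118856; w2·w2 = 25·25 + 74·74 + 57·57 = 9350
λ ≈ 118856/9350 = 12.71187

12.71187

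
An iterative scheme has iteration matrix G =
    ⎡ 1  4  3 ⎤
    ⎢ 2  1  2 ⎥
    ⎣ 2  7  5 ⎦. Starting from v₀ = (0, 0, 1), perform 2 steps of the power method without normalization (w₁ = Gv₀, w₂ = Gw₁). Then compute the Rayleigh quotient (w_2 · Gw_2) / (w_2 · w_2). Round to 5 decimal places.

w1 = Gv₀ = (1·0 + 4·0 + 3·1; 2·0 + 1·0 + 2·1; 2·0 + 7·0 + 5·1) = (3, 2, 5)
w2 = Gw1 = (1·3 + 4·2 + 3·5; 2·3 + 1·2 + 2·5; 2·3 + 7·2 + 5·5) = (26, 18, 45)
Gw2 = (233, 160, 403)
w2·Gw2 = 26·233 + 18·160 + 45·403 = 27073; w2·w2 = 26·26 + 18·18 + 45·45 = 3025
λ ≈ 27073/3025 = 8.94975

λ ≈ 8.94975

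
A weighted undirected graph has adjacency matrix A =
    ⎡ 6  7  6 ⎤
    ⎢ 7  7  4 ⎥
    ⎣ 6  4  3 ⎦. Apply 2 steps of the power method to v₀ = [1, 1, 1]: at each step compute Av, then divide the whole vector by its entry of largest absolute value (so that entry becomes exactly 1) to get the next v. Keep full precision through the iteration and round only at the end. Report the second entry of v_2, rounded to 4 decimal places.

Av0 = (19.00000, 18.00000, 13.00000); divide by 19.00000 → v1 = (1.00000, 0.94737, 0.68421)
Av1 = (16.73684, 16.36842, 11.84211); divide by 16.73684 → v2 = (1.00000, 0.97799, 0.70755)
Requested entry of v2: 311/318 = 0.9780

0.9780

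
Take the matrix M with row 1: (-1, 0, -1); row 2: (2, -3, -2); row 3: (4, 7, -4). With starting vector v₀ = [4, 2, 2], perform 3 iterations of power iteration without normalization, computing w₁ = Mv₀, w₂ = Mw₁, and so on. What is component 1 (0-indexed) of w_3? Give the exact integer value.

w1 = Mv₀ = (-6, -2, 22)
w2 = Mw1 = (-16, -50, -126)
w3 = Mw2 = (142, 370, 90)
The requested component of w3 is 370.

370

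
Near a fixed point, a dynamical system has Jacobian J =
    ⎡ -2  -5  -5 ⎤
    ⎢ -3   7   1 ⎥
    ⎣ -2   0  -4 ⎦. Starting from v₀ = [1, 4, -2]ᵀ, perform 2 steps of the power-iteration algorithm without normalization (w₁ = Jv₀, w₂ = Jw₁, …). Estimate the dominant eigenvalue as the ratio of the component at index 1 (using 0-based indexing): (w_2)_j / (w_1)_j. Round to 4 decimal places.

λ ≈ 8.8261

w1 = Jv₀ = (-12, 23, 6)
w2 = Jw1 = (-121, 203, 0)
Ratio at component: 203 / 23 = 8.8261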